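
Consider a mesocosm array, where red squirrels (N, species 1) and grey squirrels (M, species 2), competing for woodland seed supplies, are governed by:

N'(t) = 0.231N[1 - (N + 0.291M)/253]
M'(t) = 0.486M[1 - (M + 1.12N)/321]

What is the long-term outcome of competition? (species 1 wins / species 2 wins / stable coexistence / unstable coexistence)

Compare the nullcline intercepts: K1/α12 = 253/0.291 = 869 > K2 = 321; K2/α21 = 321/1.12 = 287 > K1 = 253.
Since both inequalities hold, each species can invade when rare, so the interior equilibrium is stable.

stable coexistence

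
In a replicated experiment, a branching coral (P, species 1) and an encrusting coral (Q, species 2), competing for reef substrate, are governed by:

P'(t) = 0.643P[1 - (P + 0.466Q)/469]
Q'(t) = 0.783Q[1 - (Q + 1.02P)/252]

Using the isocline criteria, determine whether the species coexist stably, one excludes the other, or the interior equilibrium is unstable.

Compare the nullcline intercepts: K1/α12 = 469/0.466 = 1010 > K2 = 252; K2/α21 = 252/1.02 = 247 < K1 = 469.
Since the inequalities point opposite ways, species 1 can invade but species 2 cannot.

species 1 excludes species 2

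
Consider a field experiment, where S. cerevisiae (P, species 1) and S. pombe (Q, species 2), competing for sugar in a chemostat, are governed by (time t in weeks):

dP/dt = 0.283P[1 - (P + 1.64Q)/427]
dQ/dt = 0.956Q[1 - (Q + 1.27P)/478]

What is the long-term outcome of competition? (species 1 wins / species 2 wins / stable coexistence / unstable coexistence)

Compare the nullcline intercepts: K1/α12 = 427/1.64 = 260 < K2 = 478; K2/α21 = 478/1.27 = 376 < K1 = 427.
Since both are reversed, neither can invade when rare; the interior point is a saddle.

unstable coexistence (outcome depends on initial conditions)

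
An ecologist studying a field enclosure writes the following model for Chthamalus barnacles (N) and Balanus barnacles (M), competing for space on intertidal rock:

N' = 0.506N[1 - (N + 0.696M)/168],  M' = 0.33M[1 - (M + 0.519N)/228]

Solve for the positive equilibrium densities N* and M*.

N* ≈ 14.6, M* ≈ 220

Setting both brackets to zero gives the nullclines N + 0.696M = 168 and 0.519N + M = 228.
Substituting M = 228 - 0.519N into the first: N(1 - 0.696·0.519) = 168 - 0.696·228.
So N* = 9.31/0.639 = 14.6, and then M* = 228 - 0.519·14.6 = 220.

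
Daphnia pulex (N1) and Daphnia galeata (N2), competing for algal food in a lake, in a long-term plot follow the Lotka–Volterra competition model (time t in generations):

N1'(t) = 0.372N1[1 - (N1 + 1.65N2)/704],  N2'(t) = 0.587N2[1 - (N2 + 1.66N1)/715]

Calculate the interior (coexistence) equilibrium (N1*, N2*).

Setting both brackets to zero gives the nullclines N1 + 1.65N2 = 704 and 1.66N1 + N2 = 715.
Substituting N2 = 715 - 1.66N1 into the first: N1(1 - 1.65·1.66) = 704 - 1.65·715.
So N1* = -476/-1.74 = 274, and then N2* = 715 - 1.66·274 = 261.

N1* ≈ 274, N2* ≈ 261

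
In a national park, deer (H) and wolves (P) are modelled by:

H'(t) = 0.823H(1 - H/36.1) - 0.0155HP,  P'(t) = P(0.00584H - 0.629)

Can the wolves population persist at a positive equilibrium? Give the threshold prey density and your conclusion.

Threshold H = 108; K < 108, so no, the predator goes extinct.

The predator equation gives dP/dt > 0 only when H > 0.629/0.00584 = 108.
Without the predator, H → K = 36.1. Since 36.1 < 108, the predator cannot invade.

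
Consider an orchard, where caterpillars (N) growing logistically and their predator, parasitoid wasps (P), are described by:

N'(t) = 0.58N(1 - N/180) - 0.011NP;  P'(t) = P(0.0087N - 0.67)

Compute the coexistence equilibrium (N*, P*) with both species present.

From dP/dt = 0 with P > 0: 0.0087N* = 0.67, so N* = 77.
Substitute into dN/dt = 0: 0.58(1 - 77/180) = 0.011P*.
The bracket is 0.572, giving P* = 0.332/0.011 = 30.2.

N* ≈ 77, P* ≈ 30.2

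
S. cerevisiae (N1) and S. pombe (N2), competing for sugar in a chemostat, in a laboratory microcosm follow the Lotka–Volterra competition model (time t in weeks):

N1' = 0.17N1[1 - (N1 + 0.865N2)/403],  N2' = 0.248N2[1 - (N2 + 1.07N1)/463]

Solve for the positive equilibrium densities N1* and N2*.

Setting both brackets to zero gives the nullclines N1 + 0.865N2 = 403 and 1.07N1 + N2 = 463.
Substituting N2 = 463 - 1.07N1 into the first: N1(1 - 0.865·1.07) = 403 - 0.865·463.
So N1* = 2.5/0.0744 = 33.6, and then N2* = 463 - 1.07·33.6 = 427.

N1* ≈ 33.6, N2* ≈ 427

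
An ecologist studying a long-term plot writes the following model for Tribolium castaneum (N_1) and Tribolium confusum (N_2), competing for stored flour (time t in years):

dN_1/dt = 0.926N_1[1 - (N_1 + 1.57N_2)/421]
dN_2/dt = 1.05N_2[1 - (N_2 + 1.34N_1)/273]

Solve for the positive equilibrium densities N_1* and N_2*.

N_1* ≈ 6.89, N_2* ≈ 264

Setting both brackets to zero gives the nullclines N_1 + 1.57N_2 = 421 and 1.34N_1 + N_2 = 273.
Substituting N_2 = 273 - 1.34N_1 into the first: N_1(1 - 1.57·1.34) = 421 - 1.57·273.
So N_1* = -7.61/-1.1 = 6.89, and then N_2* = 273 - 1.34·6.89 = 264.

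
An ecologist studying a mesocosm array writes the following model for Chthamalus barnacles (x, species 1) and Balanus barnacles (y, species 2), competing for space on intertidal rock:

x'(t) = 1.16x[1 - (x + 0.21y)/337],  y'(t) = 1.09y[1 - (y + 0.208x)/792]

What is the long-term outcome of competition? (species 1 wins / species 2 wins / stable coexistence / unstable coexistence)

stable coexistence

Compare the nullcline intercepts: K1/α12 = 337/0.21 = 1600 > K2 = 792; K2/α21 = 792/0.208 = 3810 > K1 = 337.
Since both inequalities hold, each species can invade when rare, so the interior equilibrium is stable.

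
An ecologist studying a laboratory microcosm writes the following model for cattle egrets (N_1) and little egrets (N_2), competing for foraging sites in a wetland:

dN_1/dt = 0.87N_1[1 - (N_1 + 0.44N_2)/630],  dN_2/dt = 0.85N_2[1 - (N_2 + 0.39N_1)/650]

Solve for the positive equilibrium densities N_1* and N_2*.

N_1* ≈ 415, N_2* ≈ 488

Setting both brackets to zero gives the nullclines N_1 + 0.44N_2 = 630 and 0.39N_1 + N_2 = 650.
Substituting N_2 = 650 - 0.39N_1 into the first: N_1(1 - 0.44·0.39) = 630 - 0.44·650.
So N_1* = 344/0.828 = 415, and then N_2* = 650 - 0.39·415 = 488.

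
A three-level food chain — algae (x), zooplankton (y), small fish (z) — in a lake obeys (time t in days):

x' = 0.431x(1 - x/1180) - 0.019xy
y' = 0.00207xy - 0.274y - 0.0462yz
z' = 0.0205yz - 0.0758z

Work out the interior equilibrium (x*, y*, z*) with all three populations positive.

x* ≈ 988, y* ≈ 3.7, z* ≈ 38.3

From dz/dt = 0: 0.0205y* = 0.0758, so y* = 3.7.
From dx/dt = 0: 0.431(1 - x*/1180) = 0.019·3.7, giving x* = 1180·(1 - 0.163) = 988.
From dy/dt = 0: 0.00207·988 - 0.274 = 0.0462z*, so z* = 1.77/0.0462 = 38.3.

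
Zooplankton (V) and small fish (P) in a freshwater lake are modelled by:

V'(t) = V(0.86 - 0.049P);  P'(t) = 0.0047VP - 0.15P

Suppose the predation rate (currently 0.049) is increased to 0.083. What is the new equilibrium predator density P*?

At the interior fixed point, setting dV/dt = 0 with V > 0 fixes P* = (prey growth rate)/(VP coefficient) — independent of the other coefficients.
With the change, P* = 0.86/0.083 = 10.4; it falls from 17.6.

P* ≈ 10.4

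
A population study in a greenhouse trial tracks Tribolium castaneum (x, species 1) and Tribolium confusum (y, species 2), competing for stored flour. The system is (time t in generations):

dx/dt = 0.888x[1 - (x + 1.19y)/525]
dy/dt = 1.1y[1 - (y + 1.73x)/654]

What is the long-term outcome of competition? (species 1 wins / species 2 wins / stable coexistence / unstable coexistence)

unstable coexistence (outcome depends on initial conditions)

Compare the nullcline intercepts: K1/α12 = 525/1.19 = 441 < K2 = 654; K2/α21 = 654/1.73 = 378 < K1 = 525.
Since both are reversed, neither can invade when rare; the interior point is a saddle.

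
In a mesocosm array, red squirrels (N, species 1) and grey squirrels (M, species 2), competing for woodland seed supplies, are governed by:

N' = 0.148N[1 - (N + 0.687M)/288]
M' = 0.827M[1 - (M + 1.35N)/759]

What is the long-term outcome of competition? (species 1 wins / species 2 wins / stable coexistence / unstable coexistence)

Compare the nullcline intercepts: K1/α12 = 288/0.687 = 419 < K2 = 759; K2/α21 = 759/1.35 = 562 > K1 = 288.
Since the inequalities point opposite ways, species 2 can invade but species 1 cannot.

species 2 excludes species 1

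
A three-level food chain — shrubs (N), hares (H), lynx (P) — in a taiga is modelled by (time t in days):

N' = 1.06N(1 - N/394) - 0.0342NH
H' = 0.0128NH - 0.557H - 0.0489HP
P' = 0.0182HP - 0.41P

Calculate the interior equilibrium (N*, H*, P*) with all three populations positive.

N* ≈ 108, H* ≈ 22.5, P* ≈ 16.8

From dP/dt = 0: 0.0182H* = 0.41, so H* = 22.5.
From dN/dt = 0: 1.06(1 - N*/394) = 0.0342·22.5, giving N* = 394·(1 - 0.727) = 108.
From dH/dt = 0: 0.0128·108 - 0.557 = 0.0489P*, so P* = 0.821/0.0489 = 16.8.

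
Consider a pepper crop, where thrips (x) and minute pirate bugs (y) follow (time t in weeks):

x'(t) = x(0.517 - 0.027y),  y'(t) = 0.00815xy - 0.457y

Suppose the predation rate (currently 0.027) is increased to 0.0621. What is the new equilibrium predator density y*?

At the interior fixed point, setting dx/dt = 0 with x > 0 fixes y* = (prey growth rate)/(xy coefficient) — independent of the other coefficients.
With the change, y* = 0.517/0.0621 = 8.33; it falls from 19.1.

y* ≈ 8.33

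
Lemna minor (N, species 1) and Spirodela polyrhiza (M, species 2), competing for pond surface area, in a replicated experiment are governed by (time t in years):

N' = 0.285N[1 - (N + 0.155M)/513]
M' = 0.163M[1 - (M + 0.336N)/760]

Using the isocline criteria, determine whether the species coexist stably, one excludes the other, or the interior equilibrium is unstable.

stable coexistence

Compare the nullcline intercepts: K1/α12 = 513/0.155 = 3310 > K2 = 760; K2/α21 = 760/0.336 = 2260 > K1 = 513.
Since both inequalities hold, each species can invade when rare, so the interior equilibrium is stable.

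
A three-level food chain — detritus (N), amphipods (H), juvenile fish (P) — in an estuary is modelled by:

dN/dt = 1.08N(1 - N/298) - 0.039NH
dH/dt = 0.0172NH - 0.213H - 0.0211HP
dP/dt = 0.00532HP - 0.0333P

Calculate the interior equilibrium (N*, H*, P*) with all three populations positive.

From dP/dt = 0: 0.00532H* = 0.0333, so H* = 6.26.
From dN/dt = 0: 1.08(1 - N*/298) = 0.039·6.26, giving N* = 298·(1 - 0.226) = 231.
From dH/dt = 0: 0.0172·231 - 0.213 = 0.0211P*, so P* = 3.75/0.0211 = 178.

N* ≈ 231, H* ≈ 6.26, P* ≈ 178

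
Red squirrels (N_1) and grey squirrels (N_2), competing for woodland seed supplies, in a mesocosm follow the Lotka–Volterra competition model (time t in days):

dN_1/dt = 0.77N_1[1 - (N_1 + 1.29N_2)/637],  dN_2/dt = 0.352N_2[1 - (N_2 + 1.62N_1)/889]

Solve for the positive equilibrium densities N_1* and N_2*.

Setting both brackets to zero gives the nullclines N_1 + 1.29N_2 = 637 and 1.62N_1 + N_2 = 889.
Substituting N_2 = 889 - 1.62N_1 into the first: N_1(1 - 1.29·1.62) = 637 - 1.29·889.
So N_1* = -510/-1.09 = 468, and then N_2* = 889 - 1.62·468 = 131.

N_1* ≈ 468, N_2* ≈ 131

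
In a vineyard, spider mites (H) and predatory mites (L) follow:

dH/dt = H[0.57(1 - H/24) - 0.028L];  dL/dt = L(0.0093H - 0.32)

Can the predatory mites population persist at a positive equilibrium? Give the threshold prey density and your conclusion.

Threshold H = 34.4; K < 34.4, so no, the predator goes extinct.

The predator equation gives dL/dt > 0 only when H > 0.32/0.0093 = 34.4.
Without the predator, H → K = 24. Since 24 < 34.4, the predator cannot invade.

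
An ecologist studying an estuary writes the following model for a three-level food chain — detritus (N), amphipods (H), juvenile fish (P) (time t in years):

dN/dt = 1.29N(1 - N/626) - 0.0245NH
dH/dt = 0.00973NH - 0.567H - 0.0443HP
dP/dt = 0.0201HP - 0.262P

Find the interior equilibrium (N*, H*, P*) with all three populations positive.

N* ≈ 471, H* ≈ 13, P* ≈ 90.7

From dP/dt = 0: 0.0201H* = 0.262, so H* = 13.
From dN/dt = 0: 1.29(1 - N*/626) = 0.0245·13, giving N* = 626·(1 - 0.248) = 471.
From dH/dt = 0: 0.00973·471 - 0.567 = 0.0443P*, so P* = 4.02/0.0443 = 90.7.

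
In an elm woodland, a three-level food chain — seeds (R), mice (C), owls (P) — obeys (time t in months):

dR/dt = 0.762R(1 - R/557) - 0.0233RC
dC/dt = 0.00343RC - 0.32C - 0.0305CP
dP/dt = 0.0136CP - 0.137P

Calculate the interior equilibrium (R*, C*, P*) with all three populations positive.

R* ≈ 385, C* ≈ 10.1, P* ≈ 32.9

From dP/dt = 0: 0.0136C* = 0.137, so C* = 10.1.
From dR/dt = 0: 0.762(1 - R*/557) = 0.0233·10.1, giving R* = 557·(1 - 0.308) = 385.
From dC/dt = 0: 0.00343·385 - 0.32 = 0.0305P*, so P* = 1/0.0305 = 32.9.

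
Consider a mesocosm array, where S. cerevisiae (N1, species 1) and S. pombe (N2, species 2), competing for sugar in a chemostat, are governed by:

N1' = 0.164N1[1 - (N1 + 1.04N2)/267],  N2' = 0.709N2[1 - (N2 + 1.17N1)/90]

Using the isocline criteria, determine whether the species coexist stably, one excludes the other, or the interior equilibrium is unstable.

species 1 excludes species 2

Compare the nullcline intercepts: K1/α12 = 267/1.04 = 257 > K2 = 90; K2/α21 = 90/1.17 = 76.9 < K1 = 267.
Since the inequalities point opposite ways, species 1 can invade but species 2 cannot.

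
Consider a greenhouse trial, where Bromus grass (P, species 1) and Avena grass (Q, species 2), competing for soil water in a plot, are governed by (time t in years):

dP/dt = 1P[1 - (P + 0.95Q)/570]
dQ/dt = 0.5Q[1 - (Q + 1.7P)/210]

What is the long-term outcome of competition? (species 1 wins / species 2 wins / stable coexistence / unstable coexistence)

species 1 excludes species 2

Compare the nullcline intercepts: K1/α12 = 570/0.95 = 600 > K2 = 210; K2/α21 = 210/1.7 = 124 < K1 = 570.
Since the inequalities point opposite ways, species 1 can invade but species 2 cannot.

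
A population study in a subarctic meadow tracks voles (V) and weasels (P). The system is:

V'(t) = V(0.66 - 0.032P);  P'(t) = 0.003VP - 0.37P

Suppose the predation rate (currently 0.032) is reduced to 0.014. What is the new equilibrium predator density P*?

P* ≈ 47.1

At the interior fixed point, setting dV/dt = 0 with V > 0 fixes P* = (prey growth rate)/(VP coefficient) — independent of the other coefficients.
With the change, P* = 0.66/0.014 = 47.1; it rises from 20.6.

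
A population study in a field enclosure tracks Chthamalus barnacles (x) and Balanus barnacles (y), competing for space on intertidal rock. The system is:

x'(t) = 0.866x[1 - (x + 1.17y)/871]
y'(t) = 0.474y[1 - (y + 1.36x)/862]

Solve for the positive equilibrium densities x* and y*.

x* ≈ 233, y* ≈ 546

Setting both brackets to zero gives the nullclines x + 1.17y = 871 and 1.36x + y = 862.
Substituting y = 862 - 1.36x into the first: x(1 - 1.17·1.36) = 871 - 1.17·862.
So x* = -138/-0.591 = 233, and then y* = 862 - 1.36·233 = 546.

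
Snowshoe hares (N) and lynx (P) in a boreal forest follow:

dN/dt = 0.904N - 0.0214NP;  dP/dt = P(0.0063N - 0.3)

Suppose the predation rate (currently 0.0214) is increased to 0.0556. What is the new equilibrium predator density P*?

At the interior fixed point, setting dN/dt = 0 with N > 0 fixes P* = (prey growth rate)/(NP coefficient) — independent of the other coefficients.
With the change, P* = 0.904/0.0556 = 16.3; it falls from 42.2.

P* ≈ 16.3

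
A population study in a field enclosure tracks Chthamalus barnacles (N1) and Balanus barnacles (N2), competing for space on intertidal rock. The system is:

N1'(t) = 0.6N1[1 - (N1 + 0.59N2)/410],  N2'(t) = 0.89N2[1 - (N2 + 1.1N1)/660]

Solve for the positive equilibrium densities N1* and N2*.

Setting both brackets to zero gives the nullclines N1 + 0.59N2 = 410 and 1.1N1 + N2 = 660.
Substituting N2 = 660 - 1.1N1 into the first: N1(1 - 0.59·1.1) = 410 - 0.59·660.
So N1* = 20.6/0.351 = 58.7, and then N2* = 660 - 1.1·58.7 = 595.

N1* ≈ 58.7, N2* ≈ 595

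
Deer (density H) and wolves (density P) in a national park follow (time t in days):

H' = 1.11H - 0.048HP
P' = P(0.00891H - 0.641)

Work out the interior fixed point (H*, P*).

H* ≈ 71.9, P* ≈ 23.1

Set dP/dt = 0 with P > 0: 0.00891H - 0.641 = 0, so H* = 0.641/0.00891 = 71.9.
Set dH/dt = 0 with H > 0: 1.11 - 0.048P = 0, so P* = 1.11/0.048 = 23.1.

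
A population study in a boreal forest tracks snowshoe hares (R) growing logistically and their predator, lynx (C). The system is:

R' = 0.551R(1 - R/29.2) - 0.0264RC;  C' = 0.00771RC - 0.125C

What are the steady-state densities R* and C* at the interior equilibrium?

From dC/dt = 0 with C > 0: 0.00771R* = 0.125, so R* = 16.2.
Substitute into dR/dt = 0: 0.551(1 - 16.2/29.2) = 0.0264C*.
The bracket is 0.445, giving C* = 0.245/0.0264 = 9.28.

R* ≈ 16.2, C* ≈ 9.28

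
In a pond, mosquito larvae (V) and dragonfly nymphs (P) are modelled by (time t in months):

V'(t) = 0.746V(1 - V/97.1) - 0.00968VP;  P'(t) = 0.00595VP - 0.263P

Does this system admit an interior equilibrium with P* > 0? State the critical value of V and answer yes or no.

The predator equation gives dP/dt > 0 only when V > 0.263/0.00595 = 44.2.
Without the predator, V → K = 97.1. Since 97.1 > 44.2, the predator can invade and persist.

Threshold V = 44.2; K > 44.2, so yes, the predator persists.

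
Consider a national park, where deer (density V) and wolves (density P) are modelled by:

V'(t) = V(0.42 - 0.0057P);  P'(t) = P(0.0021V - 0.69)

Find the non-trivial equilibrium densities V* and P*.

V* ≈ 329, P* ≈ 73.7

Set dP/dt = 0 with P > 0: 0.0021V - 0.69 = 0, so V* = 0.69/0.0021 = 329.
Set dV/dt = 0 with V > 0: 0.42 - 0.0057P = 0, so P* = 0.42/0.0057 = 73.7.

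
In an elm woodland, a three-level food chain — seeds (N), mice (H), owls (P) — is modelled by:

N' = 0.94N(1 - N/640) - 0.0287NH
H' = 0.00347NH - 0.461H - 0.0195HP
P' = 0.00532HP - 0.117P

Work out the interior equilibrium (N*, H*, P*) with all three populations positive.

N* ≈ 210, H* ≈ 22, P* ≈ 13.8

From dP/dt = 0: 0.00532H* = 0.117, so H* = 22.
From dN/dt = 0: 0.94(1 - N*/640) = 0.0287·22, giving N* = 640·(1 - 0.671) = 210.
From dH/dt = 0: 0.00347·210 - 0.461 = 0.0195P*, so P* = 0.269/0.0195 = 13.8.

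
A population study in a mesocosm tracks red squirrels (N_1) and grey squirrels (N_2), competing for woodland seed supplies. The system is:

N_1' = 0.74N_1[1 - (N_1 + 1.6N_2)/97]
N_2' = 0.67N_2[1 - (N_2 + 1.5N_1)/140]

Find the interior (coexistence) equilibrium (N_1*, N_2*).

N_1* ≈ 90.7, N_2* ≈ 3.93

Setting both brackets to zero gives the nullclines N_1 + 1.6N_2 = 97 and 1.5N_1 + N_2 = 140.
Substituting N_2 = 140 - 1.5N_1 into the first: N_1(1 - 1.6·1.5) = 97 - 1.6·140.
So N_1* = -127/-1.4 = 90.7, and then N_2* = 140 - 1.5·90.7 = 3.93.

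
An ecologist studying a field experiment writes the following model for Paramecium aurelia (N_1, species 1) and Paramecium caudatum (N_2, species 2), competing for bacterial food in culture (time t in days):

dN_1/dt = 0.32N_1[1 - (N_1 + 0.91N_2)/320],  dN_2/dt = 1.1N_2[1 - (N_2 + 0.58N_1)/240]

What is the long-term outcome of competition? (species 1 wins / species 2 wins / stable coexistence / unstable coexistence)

Compare the nullcline intercepts: K1/α12 = 320/0.91 = 352 > K2 = 240; K2/α21 = 240/0.58 = 414 > K1 = 320.
Since both inequalities hold, each species can invade when rare, so the interior equilibrium is stable.

stable coexistence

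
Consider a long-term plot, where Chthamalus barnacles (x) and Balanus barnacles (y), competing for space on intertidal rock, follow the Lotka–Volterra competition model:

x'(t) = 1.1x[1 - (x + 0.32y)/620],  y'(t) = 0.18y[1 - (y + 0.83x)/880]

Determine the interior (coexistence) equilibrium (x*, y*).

Setting both brackets to zero gives the nullclines x + 0.32y = 620 and 0.83x + y = 880.
Substituting y = 880 - 0.83x into the first: x(1 - 0.32·0.83) = 620 - 0.32·880.
So x* = 338/0.734 = 461, and then y* = 880 - 0.83·461 = 498.

x* ≈ 461, y* ≈ 498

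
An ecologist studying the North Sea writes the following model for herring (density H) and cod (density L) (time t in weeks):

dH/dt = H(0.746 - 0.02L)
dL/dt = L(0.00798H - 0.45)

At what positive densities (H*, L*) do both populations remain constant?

Set dL/dt = 0 with L > 0: 0.00798H - 0.45 = 0, so H* = 0.45/0.00798 = 56.4.
Set dH/dt = 0 with H > 0: 0.746 - 0.02L = 0, so L* = 0.746/0.02 = 37.3.

H* ≈ 56.4, L* ≈ 37.3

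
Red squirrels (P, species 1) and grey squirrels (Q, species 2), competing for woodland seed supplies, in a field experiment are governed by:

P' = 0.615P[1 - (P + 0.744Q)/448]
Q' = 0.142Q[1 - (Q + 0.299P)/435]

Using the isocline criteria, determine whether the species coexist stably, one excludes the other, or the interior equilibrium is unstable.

stable coexistence

Compare the nullcline intercepts: K1/α12 = 448/0.744 = 602 > K2 = 435; K2/α21 = 435/0.299 = 1450 > K1 = 448.
Since both inequalities hold, each species can invade when rare, so the interior equilibrium is stable.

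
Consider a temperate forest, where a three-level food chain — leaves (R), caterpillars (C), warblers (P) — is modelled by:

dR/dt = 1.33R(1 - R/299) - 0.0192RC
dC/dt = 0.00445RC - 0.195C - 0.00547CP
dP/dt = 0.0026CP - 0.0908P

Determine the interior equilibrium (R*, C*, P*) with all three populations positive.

R* ≈ 148, C* ≈ 34.9, P* ≈ 85

From dP/dt = 0: 0.0026C* = 0.0908, so C* = 34.9.
From dR/dt = 0: 1.33(1 - R*/299) = 0.0192·34.9, giving R* = 299·(1 - 0.504) = 148.
From dC/dt = 0: 0.00445·148 - 0.195 = 0.00547P*, so P* = 0.465/0.00547 = 85.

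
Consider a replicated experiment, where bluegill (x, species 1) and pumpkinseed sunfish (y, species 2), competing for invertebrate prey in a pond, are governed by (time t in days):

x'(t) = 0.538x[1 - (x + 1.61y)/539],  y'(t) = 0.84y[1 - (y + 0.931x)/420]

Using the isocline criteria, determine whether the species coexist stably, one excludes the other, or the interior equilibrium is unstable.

Compare the nullcline intercepts: K1/α12 = 539/1.61 = 335 < K2 = 420; K2/α21 = 420/0.931 = 451 < K1 = 539.
Since both are reversed, neither can invade when rare; the interior point is a saddle.

unstable coexistence (outcome depends on initial conditions)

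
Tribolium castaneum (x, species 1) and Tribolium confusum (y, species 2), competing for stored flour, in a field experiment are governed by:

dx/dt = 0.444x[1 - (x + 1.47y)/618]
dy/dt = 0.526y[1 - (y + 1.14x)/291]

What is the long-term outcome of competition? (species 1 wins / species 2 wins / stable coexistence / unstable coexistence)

species 1 excludes species 2

Compare the nullcline intercepts: K1/α12 = 618/1.47 = 420 > K2 = 291; K2/α21 = 291/1.14 = 255 < K1 = 618.
Since the inequalities point opposite ways, species 1 can invade but species 2 cannot.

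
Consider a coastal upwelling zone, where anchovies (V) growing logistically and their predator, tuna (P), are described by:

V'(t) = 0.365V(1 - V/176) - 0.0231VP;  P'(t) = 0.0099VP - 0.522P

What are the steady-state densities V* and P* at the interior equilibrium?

From dP/dt = 0 with P > 0: 0.0099V* = 0.522, so V* = 52.7.
Substitute into dV/dt = 0: 0.365(1 - 52.7/176) = 0.0231P*.
The bracket is 0.7, giving P* = 0.256/0.0231 = 11.1.

V* ≈ 52.7, P* ≈ 11.1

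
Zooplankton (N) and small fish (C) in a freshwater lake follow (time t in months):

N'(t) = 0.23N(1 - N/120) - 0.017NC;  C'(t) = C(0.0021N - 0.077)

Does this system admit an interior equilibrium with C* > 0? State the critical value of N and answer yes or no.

The predator equation gives dC/dt > 0 only when N > 0.077/0.0021 = 36.7.
Without the predator, N → K = 120. Since 120 > 36.7, the predator can invade and persist.

Threshold N = 36.7; K > 36.7, so yes, the predator persists.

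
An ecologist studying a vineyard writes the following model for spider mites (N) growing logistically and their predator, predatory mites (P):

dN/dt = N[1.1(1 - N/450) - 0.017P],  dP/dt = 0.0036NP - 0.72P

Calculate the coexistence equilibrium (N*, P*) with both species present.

From dP/dt = 0 with P > 0: 0.0036N* = 0.72, so N* = 200.
Substitute into dN/dt = 0: 1.1(1 - 200/450) = 0.017P*.
The bracket is 0.556, giving P* = 0.611/0.017 = 35.9.

N* ≈ 200, P* ≈ 35.9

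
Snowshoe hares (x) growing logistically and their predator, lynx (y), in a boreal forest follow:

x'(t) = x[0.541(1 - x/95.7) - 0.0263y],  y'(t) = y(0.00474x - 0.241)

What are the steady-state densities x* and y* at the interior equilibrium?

x* ≈ 50.8, y* ≈ 9.64

From dy/dt = 0 with y > 0: 0.00474x* = 0.241, so x* = 50.8.
Substitute into dx/dt = 0: 0.541(1 - 50.8/95.7) = 0.0263y*.
The bracket is 0.469, giving y* = 0.254/0.0263 = 9.64.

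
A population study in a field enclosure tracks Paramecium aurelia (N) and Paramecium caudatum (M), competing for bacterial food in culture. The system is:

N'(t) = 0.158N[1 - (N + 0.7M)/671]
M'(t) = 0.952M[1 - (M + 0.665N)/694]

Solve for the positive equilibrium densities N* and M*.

N* ≈ 346, M* ≈ 464

Setting both brackets to zero gives the nullclines N + 0.7M = 671 and 0.665N + M = 694.
Substituting M = 694 - 0.665N into the first: N(1 - 0.7·0.665) = 671 - 0.7·694.
So N* = 185/0.534 = 346, and then M* = 694 - 0.665·346 = 464.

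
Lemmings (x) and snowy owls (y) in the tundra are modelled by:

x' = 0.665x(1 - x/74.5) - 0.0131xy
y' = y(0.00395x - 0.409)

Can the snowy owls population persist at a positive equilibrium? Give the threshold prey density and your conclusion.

The predator equation gives dy/dt > 0 only when x > 0.409/0.00395 = 104.
Without the predator, x → K = 74.5. Since 74.5 < 104, the predator cannot invade.

Threshold x = 104; K < 104, so no, the predator goes extinct.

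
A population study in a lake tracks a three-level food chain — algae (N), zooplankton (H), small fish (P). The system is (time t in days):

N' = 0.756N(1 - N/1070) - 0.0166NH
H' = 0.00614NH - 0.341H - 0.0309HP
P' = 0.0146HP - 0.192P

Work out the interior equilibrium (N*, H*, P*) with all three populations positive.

From dP/dt = 0: 0.0146H* = 0.192, so H* = 13.2.
From dN/dt = 0: 0.756(1 - N*/1070) = 0.0166·13.2, giving N* = 1070·(1 - 0.289) = 761.
From dH/dt = 0: 0.00614·761 - 0.341 = 0.0309P*, so P* = 4.33/0.0309 = 140.

N* ≈ 761, H* ≈ 13.2, P* ≈ 140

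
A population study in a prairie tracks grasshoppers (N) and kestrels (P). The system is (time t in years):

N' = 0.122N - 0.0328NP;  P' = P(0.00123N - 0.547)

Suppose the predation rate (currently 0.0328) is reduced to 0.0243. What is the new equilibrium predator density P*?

At the interior fixed point, setting dN/dt = 0 with N > 0 fixes P* = (prey growth rate)/(NP coefficient) — independent of the other coefficients.
With the change, P* = 0.122/0.0243 = 5.02; it rises from 3.72.

P* ≈ 5.02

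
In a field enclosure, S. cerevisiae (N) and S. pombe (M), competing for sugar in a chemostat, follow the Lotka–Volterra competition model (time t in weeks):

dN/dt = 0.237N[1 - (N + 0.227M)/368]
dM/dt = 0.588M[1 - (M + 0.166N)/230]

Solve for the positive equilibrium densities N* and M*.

Setting both brackets to zero gives the nullclines N + 0.227M = 368 and 0.166N + M = 230.
Substituting M = 230 - 0.166N into the first: N(1 - 0.227·0.166) = 368 - 0.227·230.
So N* = 316/0.962 = 328, and then M* = 230 - 0.166·328 = 176.

N* ≈ 328, M* ≈ 176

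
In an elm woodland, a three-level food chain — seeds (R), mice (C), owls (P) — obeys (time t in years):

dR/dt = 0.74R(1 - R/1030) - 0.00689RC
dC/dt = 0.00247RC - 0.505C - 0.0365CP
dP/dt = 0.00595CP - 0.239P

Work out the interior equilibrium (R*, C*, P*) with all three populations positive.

From dP/dt = 0: 0.00595C* = 0.239, so C* = 40.2.
From dR/dt = 0: 0.74(1 - R*/1030) = 0.00689·40.2, giving R* = 1030·(1 - 0.374) = 645.
From dC/dt = 0: 0.00247·645 - 0.505 = 0.0365P*, so P* = 1.09/0.0365 = 29.8.

R* ≈ 645, C* ≈ 40.2, P* ≈ 29.8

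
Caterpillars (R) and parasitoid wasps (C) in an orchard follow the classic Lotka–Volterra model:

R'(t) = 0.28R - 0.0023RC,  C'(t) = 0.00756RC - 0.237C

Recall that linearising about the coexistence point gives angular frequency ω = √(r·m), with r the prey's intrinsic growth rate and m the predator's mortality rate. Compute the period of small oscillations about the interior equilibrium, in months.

Here r = 0.28 and m = 0.237, so r·m = 0.0664.
ω = √0.0664 = 0.258 per month, hence T = 2π/ω ≈ 24.4 months.

T ≈ 24.4 months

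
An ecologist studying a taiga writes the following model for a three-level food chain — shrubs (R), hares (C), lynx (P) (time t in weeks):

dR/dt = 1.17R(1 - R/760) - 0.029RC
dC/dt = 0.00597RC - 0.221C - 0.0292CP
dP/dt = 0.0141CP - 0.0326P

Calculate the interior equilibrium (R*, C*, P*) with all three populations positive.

From dP/dt = 0: 0.0141C* = 0.0326, so C* = 2.31.
From dR/dt = 0: 1.17(1 - R*/760) = 0.029·2.31, giving R* = 760·(1 - 0.0573) = 716.
From dC/dt = 0: 0.00597·716 - 0.221 = 0.0292P*, so P* = 4.06/0.0292 = 139.

R* ≈ 716, C* ≈ 2.31, P* ≈ 139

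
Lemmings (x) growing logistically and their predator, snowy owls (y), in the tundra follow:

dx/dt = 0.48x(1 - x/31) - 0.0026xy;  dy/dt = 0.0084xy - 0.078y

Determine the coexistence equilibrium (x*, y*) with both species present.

From dy/dt = 0 with y > 0: 0.0084x* = 0.078, so x* = 9.29.
Substitute into dx/dt = 0: 0.48(1 - 9.29/31) = 0.0026y*.
The bracket is 0.7, giving y* = 0.336/0.0026 = 129.

x* ≈ 9.29, y* ≈ 129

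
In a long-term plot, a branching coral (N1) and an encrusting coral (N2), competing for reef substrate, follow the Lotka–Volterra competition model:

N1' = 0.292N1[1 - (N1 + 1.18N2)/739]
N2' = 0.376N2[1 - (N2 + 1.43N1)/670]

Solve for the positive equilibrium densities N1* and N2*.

N1* ≈ 75.1, N2* ≈ 563

Setting both brackets to zero gives the nullclines N1 + 1.18N2 = 739 and 1.43N1 + N2 = 670.
Substituting N2 = 670 - 1.43N1 into the first: N1(1 - 1.18·1.43) = 739 - 1.18·670.
So N1* = -51.6/-0.687 = 75.1, and then N2* = 670 - 1.43·75.1 = 563.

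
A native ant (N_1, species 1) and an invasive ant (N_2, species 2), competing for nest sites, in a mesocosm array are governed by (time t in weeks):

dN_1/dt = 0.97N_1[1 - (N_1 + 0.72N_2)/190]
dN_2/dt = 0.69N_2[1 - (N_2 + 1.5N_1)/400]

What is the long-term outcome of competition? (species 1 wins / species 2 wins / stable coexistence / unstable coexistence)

Compare the nullcline intercepts: K1/α12 = 190/0.72 = 264 < K2 = 400; K2/α21 = 400/1.5 = 267 > K1 = 190.
Since the inequalities point opposite ways, species 2 can invade but species 1 cannot.

species 2 excludes species 1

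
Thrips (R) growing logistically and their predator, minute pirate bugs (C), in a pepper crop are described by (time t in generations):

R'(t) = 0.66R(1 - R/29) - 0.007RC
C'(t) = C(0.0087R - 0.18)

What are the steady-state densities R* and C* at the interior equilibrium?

R* ≈ 20.7, C* ≈ 27

From dC/dt = 0 with C > 0: 0.0087R* = 0.18, so R* = 20.7.
Substitute into dR/dt = 0: 0.66(1 - 20.7/29) = 0.007C*.
The bracket is 0.287, giving C* = 0.189/0.007 = 27.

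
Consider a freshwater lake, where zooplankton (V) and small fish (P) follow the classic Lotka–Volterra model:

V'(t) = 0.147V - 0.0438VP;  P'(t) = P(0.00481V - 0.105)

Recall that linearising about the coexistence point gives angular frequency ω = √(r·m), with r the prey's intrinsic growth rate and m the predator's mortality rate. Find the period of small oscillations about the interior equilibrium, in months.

Here r = 0.147 and m = 0.105, so r·m = 0.0154.
ω = √0.0154 = 0.124 per month, hence T = 2π/ω ≈ 50.6 months.

T ≈ 50.6 months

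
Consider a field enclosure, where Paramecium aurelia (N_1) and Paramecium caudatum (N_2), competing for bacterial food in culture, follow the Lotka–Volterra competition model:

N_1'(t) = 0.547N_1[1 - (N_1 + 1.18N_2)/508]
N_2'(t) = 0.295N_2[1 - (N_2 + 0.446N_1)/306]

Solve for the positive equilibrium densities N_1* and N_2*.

N_1* ≈ 310, N_2* ≈ 168

Setting both brackets to zero gives the nullclines N_1 + 1.18N_2 = 508 and 0.446N_1 + N_2 = 306.
Substituting N_2 = 306 - 0.446N_1 into the first: N_1(1 - 1.18·0.446) = 508 - 1.18·306.
So N_1* = 147/0.474 = 310, and then N_2* = 306 - 0.446·310 = 168.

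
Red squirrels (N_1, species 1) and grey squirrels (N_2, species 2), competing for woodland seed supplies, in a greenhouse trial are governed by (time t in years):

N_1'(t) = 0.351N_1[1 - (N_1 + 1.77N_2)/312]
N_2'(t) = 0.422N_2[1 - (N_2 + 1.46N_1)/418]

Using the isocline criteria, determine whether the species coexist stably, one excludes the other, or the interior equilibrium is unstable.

unstable coexistence (outcome depends on initial conditions)

Compare the nullcline intercepts: K1/α12 = 312/1.77 = 176 < K2 = 418; K2/α21 = 418/1.46 = 286 < K1 = 312.
Since both are reversed, neither can invade when rare; the interior point is a saddle.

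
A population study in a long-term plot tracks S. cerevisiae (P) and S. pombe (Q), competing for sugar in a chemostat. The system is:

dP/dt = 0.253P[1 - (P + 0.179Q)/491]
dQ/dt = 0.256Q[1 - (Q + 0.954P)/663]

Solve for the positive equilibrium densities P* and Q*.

Setting both brackets to zero gives the nullclines P + 0.179Q = 491 and 0.954P + Q = 663.
Substituting Q = 663 - 0.954P into the first: P(1 - 0.179·0.954) = 491 - 0.179·663.
So P* = 372/0.829 = 449, and then Q* = 663 - 0.954·449 = 235.

P* ≈ 449, Q* ≈ 235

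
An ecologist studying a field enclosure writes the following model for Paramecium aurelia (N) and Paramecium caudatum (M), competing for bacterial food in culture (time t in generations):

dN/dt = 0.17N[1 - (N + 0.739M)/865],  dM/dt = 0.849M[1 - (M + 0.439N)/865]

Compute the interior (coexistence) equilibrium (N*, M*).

Setting both brackets to zero gives the nullclines N + 0.739M = 865 and 0.439N + M = 865.
Substituting M = 865 - 0.439N into the first: N(1 - 0.739·0.439) = 865 - 0.739·865.
So N* = 226/0.676 = 334, and then M* = 865 - 0.439·334 = 718.

N* ≈ 334, M* ≈ 718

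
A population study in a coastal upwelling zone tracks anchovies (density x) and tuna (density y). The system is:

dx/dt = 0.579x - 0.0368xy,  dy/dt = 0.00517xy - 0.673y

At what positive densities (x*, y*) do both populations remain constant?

Set dy/dt = 0 with y > 0: 0.00517x - 0.673 = 0, so x* = 0.673/0.00517 = 130.
Set dx/dt = 0 with x > 0: 0.579 - 0.0368y = 0, so y* = 0.579/0.0368 = 15.7.

x* ≈ 130, y* ≈ 15.7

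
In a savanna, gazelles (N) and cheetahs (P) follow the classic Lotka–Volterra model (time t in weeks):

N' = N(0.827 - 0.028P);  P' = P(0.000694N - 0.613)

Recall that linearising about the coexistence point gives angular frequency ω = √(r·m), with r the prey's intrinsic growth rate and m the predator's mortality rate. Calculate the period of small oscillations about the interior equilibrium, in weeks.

Here r = 0.827 and m = 0.613, so r·m = 0.507.
ω = √0.507 = 0.712 per week, hence T = 2π/ω ≈ 8.82 weeks.

T ≈ 8.82 weeks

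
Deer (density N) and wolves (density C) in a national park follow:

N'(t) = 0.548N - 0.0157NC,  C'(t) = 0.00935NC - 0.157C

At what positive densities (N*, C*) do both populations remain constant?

N* ≈ 16.8, C* ≈ 34.9

Set dC/dt = 0 with C > 0: 0.00935N - 0.157 = 0, so N* = 0.157/0.00935 = 16.8.
Set dN/dt = 0 with N > 0: 0.548 - 0.0157C = 0, so C* = 0.548/0.0157 = 34.9.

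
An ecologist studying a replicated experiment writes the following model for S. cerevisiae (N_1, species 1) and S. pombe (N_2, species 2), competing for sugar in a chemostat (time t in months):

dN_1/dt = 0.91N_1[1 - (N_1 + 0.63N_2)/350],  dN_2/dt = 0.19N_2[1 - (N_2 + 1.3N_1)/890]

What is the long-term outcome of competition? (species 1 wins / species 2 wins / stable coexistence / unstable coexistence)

Compare the nullcline intercepts: K1/α12 = 350/0.63 = 556 < K2 = 890; K2/α21 = 890/1.3 = 685 > K1 = 350.
Since the inequalities point opposite ways, species 2 can invade but species 1 cannot.

species 2 excludes species 1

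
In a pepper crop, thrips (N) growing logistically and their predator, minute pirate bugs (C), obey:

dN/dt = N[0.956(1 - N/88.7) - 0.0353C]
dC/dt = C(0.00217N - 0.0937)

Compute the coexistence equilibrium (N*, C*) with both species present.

From dC/dt = 0 with C > 0: 0.00217N* = 0.0937, so N* = 43.2.
Substitute into dN/dt = 0: 0.956(1 - 43.2/88.7) = 0.0353C*.
The bracket is 0.513, giving C* = 0.491/0.0353 = 13.9.

N* ≈ 43.2, C* ≈ 13.9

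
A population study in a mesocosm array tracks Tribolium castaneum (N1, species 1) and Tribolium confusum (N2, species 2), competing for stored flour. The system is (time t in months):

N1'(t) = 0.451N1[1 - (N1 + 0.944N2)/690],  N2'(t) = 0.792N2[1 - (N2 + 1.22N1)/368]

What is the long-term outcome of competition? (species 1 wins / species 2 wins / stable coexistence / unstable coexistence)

species 1 excludes species 2

Compare the nullcline intercepts: K1/α12 = 690/0.944 = 731 > K2 = 368; K2/α21 = 368/1.22 = 302 < K1 = 690.
Since the inequalities point opposite ways, species 1 can invade but species 2 cannot.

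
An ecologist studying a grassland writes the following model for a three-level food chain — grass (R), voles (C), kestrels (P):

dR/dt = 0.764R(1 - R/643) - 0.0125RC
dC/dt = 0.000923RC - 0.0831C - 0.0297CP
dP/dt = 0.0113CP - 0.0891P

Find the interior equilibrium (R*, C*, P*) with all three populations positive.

From dP/dt = 0: 0.0113C* = 0.0891, so C* = 7.88.
From dR/dt = 0: 0.764(1 - R*/643) = 0.0125·7.88, giving R* = 643·(1 - 0.129) = 560.
From dC/dt = 0: 0.000923·560 - 0.0831 = 0.0297P*, so P* = 0.434/0.0297 = 14.6.

R* ≈ 560, C* ≈ 7.88, P* ≈ 14.6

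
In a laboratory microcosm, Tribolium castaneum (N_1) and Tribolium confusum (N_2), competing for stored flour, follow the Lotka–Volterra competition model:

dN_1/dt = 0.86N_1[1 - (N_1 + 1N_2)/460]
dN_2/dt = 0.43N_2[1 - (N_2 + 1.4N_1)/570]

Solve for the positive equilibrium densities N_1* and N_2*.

Setting both brackets to zero gives the nullclines N_1 + 1N_2 = 460 and 1.4N_1 + N_2 = 570.
Substituting N_2 = 570 - 1.4N_1 into the first: N_1(1 - 1·1.4) = 460 - 1·570.
So N_1* = -110/-0.4 = 275, and then N_2* = 570 - 1.4·275 = 185.

N_1* ≈ 275, N_2* ≈ 185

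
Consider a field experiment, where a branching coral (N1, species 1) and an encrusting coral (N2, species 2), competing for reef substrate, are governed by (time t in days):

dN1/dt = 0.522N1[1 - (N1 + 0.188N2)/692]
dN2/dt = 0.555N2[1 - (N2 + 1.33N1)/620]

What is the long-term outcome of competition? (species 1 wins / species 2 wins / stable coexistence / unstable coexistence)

Compare the nullcline intercepts: K1/α12 = 692/0.188 = 3680 > K2 = 620; K2/α21 = 620/1.33 = 466 < K1 = 692.
Since the inequalities point opposite ways, species 1 can invade but species 2 cannot.

species 1 excludes species 2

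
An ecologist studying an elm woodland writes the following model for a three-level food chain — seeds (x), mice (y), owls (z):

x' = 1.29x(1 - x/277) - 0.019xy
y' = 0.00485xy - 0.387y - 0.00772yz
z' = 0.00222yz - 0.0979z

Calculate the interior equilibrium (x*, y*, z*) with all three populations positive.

From dz/dt = 0: 0.00222y* = 0.0979, so y* = 44.1.
From dx/dt = 0: 1.29(1 - x*/277) = 0.019·44.1, giving x* = 277·(1 - 0.65) = 97.1.
From dy/dt = 0: 0.00485·97.1 - 0.387 = 0.00772z*, so z* = 0.0839/0.00772 = 10.9.

x* ≈ 97.1, y* ≈ 44.1, z* ≈ 10.9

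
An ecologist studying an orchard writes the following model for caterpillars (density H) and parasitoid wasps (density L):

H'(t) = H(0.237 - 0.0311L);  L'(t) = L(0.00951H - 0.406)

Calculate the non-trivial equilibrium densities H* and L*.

H* ≈ 42.7, L* ≈ 7.62

Set dL/dt = 0 with L > 0: 0.00951H - 0.406 = 0, so H* = 0.406/0.00951 = 42.7.
Set dH/dt = 0 with H > 0: 0.237 - 0.0311L = 0, so L* = 0.237/0.0311 = 7.62.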